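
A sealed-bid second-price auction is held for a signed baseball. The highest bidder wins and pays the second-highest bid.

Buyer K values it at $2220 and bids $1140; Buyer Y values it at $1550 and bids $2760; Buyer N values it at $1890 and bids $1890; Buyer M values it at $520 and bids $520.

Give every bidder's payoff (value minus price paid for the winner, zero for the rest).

Buyer K $0, Buyer Y -$340, Buyer N $0, Buyer M $0.

Ordered from highest: Buyer Y $2760, then Buyer N $1890, then Buyer K $1140, then Buyer M $520.
Buyer Y has the top bid and wins; the price is the second-highest bid, $1890.
Buyer Y's payoff = $1550 − $1890 = -$340. All other bidders lose, so their payoff is 0.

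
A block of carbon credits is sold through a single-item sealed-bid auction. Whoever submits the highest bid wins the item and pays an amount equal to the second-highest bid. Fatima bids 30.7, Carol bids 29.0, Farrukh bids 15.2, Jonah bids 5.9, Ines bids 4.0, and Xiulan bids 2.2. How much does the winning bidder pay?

Price paid: 29.0.

Ordered from highest: Fatima 30.7, then Carol 29.0, then Farrukh 15.2, then Jonah 5.9, then Ines 4.0, then Xiulan 2.2.
Fatima has the highest bid, so Fatima wins.
The second-highest bid is 29.0, so that is what Fatima pays.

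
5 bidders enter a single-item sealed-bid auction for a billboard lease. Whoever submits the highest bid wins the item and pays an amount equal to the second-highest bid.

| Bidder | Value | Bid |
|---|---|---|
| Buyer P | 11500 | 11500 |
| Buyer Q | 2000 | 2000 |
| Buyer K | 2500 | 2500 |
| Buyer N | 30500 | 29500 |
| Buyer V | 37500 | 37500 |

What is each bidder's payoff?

Ranking the bids: Buyer V 37500, then Buyer N 29500, then Buyer P 11500, then Buyer K 2500, then Buyer Q 2000.
Buyer V has the top bid and wins; the price is the second-highest bid, 29500.
Buyer V's payoff = 37500 − 29500 = 8000. All other bidders lose, so their payoff is 0.

Payoffs: Buyer P 0, Buyer Q 0, Buyer K 0, Buyer N 0, Buyer V 8000.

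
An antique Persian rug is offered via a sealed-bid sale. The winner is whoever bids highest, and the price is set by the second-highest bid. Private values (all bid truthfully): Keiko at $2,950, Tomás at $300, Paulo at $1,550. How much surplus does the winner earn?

Sorted high to low: Keiko $2,950; Paulo $1,550; Tomás $300.
Keiko wins with the top bid and pays the second-highest, $1,550.
Surplus = $2,950 − $1,550 = $1,400.

$1,400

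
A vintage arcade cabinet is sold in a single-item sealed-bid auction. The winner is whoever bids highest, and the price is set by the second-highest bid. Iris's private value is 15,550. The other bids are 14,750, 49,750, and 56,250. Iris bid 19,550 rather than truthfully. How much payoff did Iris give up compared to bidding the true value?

Regret: 0.

The highest competing bid is 56,250.
Bidding truthfully at 15,550: the top bid is 56,250 (a rival), so Iris loses. Payoff = 0.
Bidding 19,550: the top bid is 56,250 (a rival), so Iris loses. Payoff = 0.
Regret = truthful payoff − actual payoff = 0 − 0 = 0.
The bid only affects whether you win, not the price — here both bids land on the same side of the top rival bid, so the deviation is payoff-neutral.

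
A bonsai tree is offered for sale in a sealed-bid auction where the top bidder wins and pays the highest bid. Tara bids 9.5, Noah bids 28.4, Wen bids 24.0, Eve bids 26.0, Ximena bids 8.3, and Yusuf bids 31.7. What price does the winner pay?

31.7

Ranking the bids: Yusuf 31.7, then Noah 28.4, then Eve 26.0, then Wen 24.0, then Tara 9.5, then Ximena 8.3.
Yusuf is the highest bidder, so Yusuf wins.
Under the first-price rule, the price is the highest bid: 31.7.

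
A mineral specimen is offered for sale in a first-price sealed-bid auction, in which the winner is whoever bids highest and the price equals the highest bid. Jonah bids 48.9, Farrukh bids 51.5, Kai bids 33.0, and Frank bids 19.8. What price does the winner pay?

The winner pays 51.5.

Ordered from highest: Farrukh 51.5 > Jonah 48.9 > Kai 33.0 > Frank 19.8.
Farrukh is the highest bidder, so Farrukh wins.
Under the first-price rule, the price is the highest bid: 51.5.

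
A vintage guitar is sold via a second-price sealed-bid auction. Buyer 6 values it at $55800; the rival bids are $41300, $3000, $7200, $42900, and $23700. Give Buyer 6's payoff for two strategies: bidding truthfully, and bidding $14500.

Truthful: $12900; alternative: $0.

The highest competing bid is $42900.
Bidding truthfully at $55800: Buyer 6 has the top bid, wins, and pays the second-highest bid $42900. Payoff = $55800 − $42900 = $12900.
Bidding $14500: the top bid is $42900 (a rival), so Buyer 6 loses. Payoff = $0.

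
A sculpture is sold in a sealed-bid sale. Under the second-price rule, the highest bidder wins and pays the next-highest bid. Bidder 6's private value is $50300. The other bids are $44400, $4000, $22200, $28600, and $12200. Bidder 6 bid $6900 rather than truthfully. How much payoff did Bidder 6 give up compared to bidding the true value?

The highest competing bid is $44400.
Bidding truthfully at $50300: Bidder 6 has the top bid, wins, and pays the second-highest bid $44400. Payoff = $50300 − $44400 = $5900.
Bidding $6900: the top bid is $44400 (a rival), so Bidder 6 loses. Payoff = $0.
Regret = truthful payoff − actual payoff = $5900 − $0 = $5900.

Regret: $5900.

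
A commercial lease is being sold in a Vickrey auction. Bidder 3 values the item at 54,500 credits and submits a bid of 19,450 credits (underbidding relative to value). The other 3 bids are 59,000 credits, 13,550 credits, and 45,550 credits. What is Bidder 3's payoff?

0 credits

Highest competing bid: 59,000 credits.
Bidder 3's bid 19,450 credits is not the highest, so Bidder 3 loses, pays nothing, and earns zero payoff.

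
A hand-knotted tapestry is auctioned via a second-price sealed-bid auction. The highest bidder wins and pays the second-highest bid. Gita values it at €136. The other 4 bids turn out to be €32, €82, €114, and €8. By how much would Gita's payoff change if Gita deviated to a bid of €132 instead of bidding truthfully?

Change in payoff: €0.

The highest competing bid is €114.
Bidding truthfully at €136: Gita has the top bid, wins, and pays the second-highest bid €114. Payoff = €136 − €114 = €22.
Bidding €132: Gita has the top bid, wins, and pays the second-highest bid €114. Payoff = €136 − €114 = €22.
Change = €22 − €22 = €0.
The bid only affects whether you win, not the price — here both bids land on the same side of the top rival bid, so the deviation is payoff-neutral.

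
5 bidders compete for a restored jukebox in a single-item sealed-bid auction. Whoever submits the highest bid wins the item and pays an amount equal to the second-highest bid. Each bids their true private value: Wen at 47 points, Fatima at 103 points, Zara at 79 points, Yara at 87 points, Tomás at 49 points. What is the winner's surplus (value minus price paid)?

Sorted high to low: Fatima 103 points > Yara 87 points > Zara 79 points > Tomás 49 points > Wen 47 points.
Fatima wins with the top bid and pays the second-highest, 87 points.
Surplus = 103 points − 87 points = 16 points.

16 points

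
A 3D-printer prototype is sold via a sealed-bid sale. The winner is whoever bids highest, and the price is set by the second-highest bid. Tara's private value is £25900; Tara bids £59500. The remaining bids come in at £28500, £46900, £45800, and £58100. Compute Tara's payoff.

Tara's payoff: -£32200.

Highest competing bid: £58100.
Tara's bid £59500 is the highest overall, so Tara wins and pays the second-highest bid, £58100.
Payoff = value − price = £25900 − £58100 = -£32200.
Overbidding won the item at a price above value — truthful bidding would have avoided this loss.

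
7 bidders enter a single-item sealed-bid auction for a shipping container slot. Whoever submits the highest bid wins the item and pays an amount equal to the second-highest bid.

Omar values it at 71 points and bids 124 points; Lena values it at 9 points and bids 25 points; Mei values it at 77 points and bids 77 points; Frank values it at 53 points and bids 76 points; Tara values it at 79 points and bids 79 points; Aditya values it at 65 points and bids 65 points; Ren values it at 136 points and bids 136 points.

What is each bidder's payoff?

Omar 0 points, Lena 0 points, Mei 0 points, Frank 0 points, Tara 0 points, Aditya 0 points, Ren 12 points.

Ranking the bids: Ren 136 points > Omar 124 points > Tara 79 points > Mei 77 points > Frank 76 points > Aditya 65 points > Lena 25 points.
Ren has the top bid and wins; the price is the second-highest bid, 124 points.
Ren's payoff = 136 points − 124 points = 12 points. All other bidders lose, so their payoff is 0.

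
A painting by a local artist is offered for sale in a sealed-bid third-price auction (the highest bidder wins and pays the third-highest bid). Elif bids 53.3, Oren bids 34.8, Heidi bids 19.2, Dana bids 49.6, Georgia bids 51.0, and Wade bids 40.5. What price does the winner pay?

Bids in descending order: Elif 53.3, then Georgia 51.0, then Dana 49.6, then Wade 40.5, then Oren 34.8, then Heidi 19.2.
Elif is the highest bidder, so Elif wins.
Under the third-price rule, the price is the third-highest bid: 49.6.

Price paid: 49.6.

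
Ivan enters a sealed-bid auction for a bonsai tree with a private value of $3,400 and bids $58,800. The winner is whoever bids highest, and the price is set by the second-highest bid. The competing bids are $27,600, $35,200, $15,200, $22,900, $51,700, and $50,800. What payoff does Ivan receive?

Payoff = -$48,300.

Highest competing bid: $51,700.
Ivan's bid $58,800 is the highest overall, so Ivan wins and pays the second-highest bid, $51,700.
Payoff = value − price = $3,400 − $51,700 = -$48,300.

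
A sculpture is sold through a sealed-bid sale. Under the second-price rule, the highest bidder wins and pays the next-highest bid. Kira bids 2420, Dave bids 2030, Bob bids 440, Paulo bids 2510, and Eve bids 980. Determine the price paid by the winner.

Ordered from highest: Paulo 2510, then Kira 2420, then Dave 2030, then Eve 980, then Bob 440.
Paulo has the highest bid, so Paulo wins.
The second-highest bid is 2420, so that is what Paulo pays.

Price paid: 2420.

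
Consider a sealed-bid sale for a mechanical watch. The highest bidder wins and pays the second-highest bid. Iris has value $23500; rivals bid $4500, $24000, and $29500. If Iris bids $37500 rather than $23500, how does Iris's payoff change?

The highest competing bid is $29500.
Bidding truthfully at $23500: the top bid is $29500 (a rival), so Iris loses. Payoff = $0.
Bidding $37500: Iris has the top bid, wins, and pays the second-highest bid $29500. Payoff = $23500 − $29500 = -$6000.
Change = -$6000 − $0 = -$6000.

-$6000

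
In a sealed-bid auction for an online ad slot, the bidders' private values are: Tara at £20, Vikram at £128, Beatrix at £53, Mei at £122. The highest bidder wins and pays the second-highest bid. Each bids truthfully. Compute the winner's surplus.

Sorted high to low: Vikram £128, then Mei £122, then Beatrix £53, then Tara £20.
Vikram wins with the top bid and pays the second-highest, £122.
Surplus = £128 − £122 = £6.

£6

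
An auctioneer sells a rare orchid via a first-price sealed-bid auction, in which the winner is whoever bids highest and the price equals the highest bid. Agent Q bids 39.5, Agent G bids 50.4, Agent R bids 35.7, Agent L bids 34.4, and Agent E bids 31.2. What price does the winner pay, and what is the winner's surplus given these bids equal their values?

Bids in descending order: Agent G 50.4 > Agent Q 39.5 > Agent R 35.7 > Agent L 34.4 > Agent E 31.2.
Agent G is the highest bidder, so Agent G wins.
Under the first-price rule, the price is the highest bid: 50.4.
Surplus = 50.4 − 50.4 = 0.0.

The winner pays 50.4 for a surplus of 0.0.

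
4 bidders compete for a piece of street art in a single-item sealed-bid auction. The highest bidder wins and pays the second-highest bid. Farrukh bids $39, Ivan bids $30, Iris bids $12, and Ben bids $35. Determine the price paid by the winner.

Ordered from highest: Farrukh $39 > Ben $35 > Ivan $30 > Iris $12.
Farrukh has the highest bid, so Farrukh wins.
The second-highest bid is $35, so that is what Farrukh pays.

$35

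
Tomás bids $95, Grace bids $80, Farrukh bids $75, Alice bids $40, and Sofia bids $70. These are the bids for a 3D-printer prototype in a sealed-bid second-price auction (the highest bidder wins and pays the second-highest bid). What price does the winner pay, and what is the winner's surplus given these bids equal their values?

The winner pays $80 for a surplus of $15.

Ranking the bids: Tomás $95, then Grace $80, then Farrukh $75, then Sofia $70, then Alice $40.
Tomás is the highest bidder, so Tomás wins.
Under the second-price rule, the price is the second-highest bid: $80.
Surplus = $95 − $80 = $15.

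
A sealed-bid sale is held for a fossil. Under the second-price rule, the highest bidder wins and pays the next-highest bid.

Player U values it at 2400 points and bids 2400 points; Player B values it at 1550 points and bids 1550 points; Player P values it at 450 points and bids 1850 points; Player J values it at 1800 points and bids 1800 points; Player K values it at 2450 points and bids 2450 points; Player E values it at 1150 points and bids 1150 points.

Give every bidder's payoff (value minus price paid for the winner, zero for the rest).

Payoffs: Player U 0 points, Player B 0 points, Player P 0 points, Player J 0 points, Player K 50 points, Player E 0 points.

Bids in descending order: Player K 2450 points, then Player U 2400 points, then Player P 1850 points, then Player J 1800 points, then Player B 1550 points, then Player E 1150 points.
Player K has the top bid and wins; the price is the second-highest bid, 2400 points.
Player K's payoff = 2450 points − 2400 points = 50 points. All other bidders lose, so their payoff is 0.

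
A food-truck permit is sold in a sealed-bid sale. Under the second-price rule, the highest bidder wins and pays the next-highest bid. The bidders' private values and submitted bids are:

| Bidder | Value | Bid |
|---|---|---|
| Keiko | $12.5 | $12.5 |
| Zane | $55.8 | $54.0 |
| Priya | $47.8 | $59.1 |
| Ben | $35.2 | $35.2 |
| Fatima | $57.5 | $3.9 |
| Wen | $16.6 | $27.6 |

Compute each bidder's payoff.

Payoffs: Keiko $0.0, Zane $0.0, Priya -$6.2, Ben $0.0, Fatima $0.0, Wen $0.0.

Sorted high to low: Priya $59.1 > Zane $54.0 > Ben $35.2 > Wen $27.6 > Keiko $12.5 > Fatima $3.9.
Priya has the top bid and wins; the price is the second-highest bid, $54.0.
Priya's payoff = $47.8 − $54.0 = -$6.2. All other bidders lose, so their payoff is 0.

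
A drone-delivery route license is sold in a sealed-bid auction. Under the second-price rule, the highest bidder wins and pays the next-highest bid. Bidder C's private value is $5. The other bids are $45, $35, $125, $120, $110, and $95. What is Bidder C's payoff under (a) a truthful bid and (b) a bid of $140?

Truthful: $0; alternative: -$120.

The highest competing bid is $125.
Bidding truthfully at $5: the top bid is $125 (a rival), so Bidder C loses. Payoff = $0.
Bidding $140: Bidder C has the top bid, wins, and pays the second-highest bid $125. Payoff = $5 − $125 = -$120.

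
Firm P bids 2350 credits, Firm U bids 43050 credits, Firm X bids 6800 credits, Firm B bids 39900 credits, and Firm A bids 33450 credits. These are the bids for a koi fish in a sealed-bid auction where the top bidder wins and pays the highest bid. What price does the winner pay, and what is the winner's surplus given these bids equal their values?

The winner pays 43050 credits for a surplus of 0 credits.

Bids in descending order: Firm U 43050 credits > Firm B 39900 credits > Firm A 33450 credits > Firm X 6800 credits > Firm P 2350 credits.
Firm U is the highest bidder, so Firm U wins.
Under the first-price rule, the price is the highest bid: 43050 credits.
Surplus = 43050 credits − 43050 credits = 0 credits.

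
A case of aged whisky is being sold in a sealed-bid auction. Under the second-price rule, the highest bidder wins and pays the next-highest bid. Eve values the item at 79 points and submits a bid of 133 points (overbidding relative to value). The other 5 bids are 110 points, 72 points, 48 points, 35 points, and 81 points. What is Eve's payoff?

-31 points

Highest competing bid: 110 points.
Eve's bid 133 points is the highest overall, so Eve wins and pays the second-highest bid, 110 points.
Payoff = value − price = 79 points − 110 points = -31 points.
Overbidding won the item at a price above value — truthful bidding would have avoided this loss.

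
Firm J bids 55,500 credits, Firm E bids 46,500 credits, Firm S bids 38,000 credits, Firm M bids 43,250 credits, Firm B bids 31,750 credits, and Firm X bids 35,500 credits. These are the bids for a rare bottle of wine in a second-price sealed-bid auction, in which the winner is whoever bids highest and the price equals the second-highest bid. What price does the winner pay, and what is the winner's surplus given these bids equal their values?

Price 46,500 credits; surplus 9,000 credits.

Ordered from highest: Firm J 55,500 credits > Firm E 46,500 credits > Firm M 43,250 credits > Firm S 38,000 credits > Firm X 35,500 credits > Firm B 31,750 credits.
Firm J is the highest bidder, so Firm J wins.
Under the second-price rule, the price is the second-highest bid: 46,500 credits.
Surplus = 55,500 credits − 46,500 credits = 9,000 credits.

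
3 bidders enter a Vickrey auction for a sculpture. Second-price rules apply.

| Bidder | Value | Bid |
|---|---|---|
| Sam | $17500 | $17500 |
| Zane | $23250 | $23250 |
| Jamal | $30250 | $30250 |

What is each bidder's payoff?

Payoffs: Sam $0, Zane $0, Jamal $7000.

Ranking the bids: Jamal $30250, then Zane $23250, then Sam $17500.
Jamal has the top bid and wins; the price is the second-highest bid, $23250.
Jamal's payoff = $30250 − $23250 = $7000. All other bidders lose, so their payoff is 0.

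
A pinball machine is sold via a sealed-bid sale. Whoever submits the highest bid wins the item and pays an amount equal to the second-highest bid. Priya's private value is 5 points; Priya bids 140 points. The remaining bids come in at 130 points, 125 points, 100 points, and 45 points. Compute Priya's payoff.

-125 points

Highest competing bid: 130 points.
Priya's bid 140 points is the highest overall, so Priya wins and pays the second-highest bid, 130 points.
Payoff = value − price = 5 points − 130 points = -125 points.
Overbidding won the item at a price above value — truthful bidding would have avoided this loss.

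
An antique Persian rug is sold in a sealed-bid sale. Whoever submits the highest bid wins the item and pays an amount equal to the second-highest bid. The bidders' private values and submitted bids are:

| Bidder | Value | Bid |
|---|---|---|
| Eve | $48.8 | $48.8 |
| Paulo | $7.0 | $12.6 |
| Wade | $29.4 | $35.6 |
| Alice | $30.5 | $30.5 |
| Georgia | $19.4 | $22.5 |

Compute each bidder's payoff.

Ranking the bids: Eve $48.8, then Wade $35.6, then Alice $30.5, then Georgia $22.5, then Paulo $12.6.
Eve has the top bid and wins; the price is the second-highest bid, $35.6.
Eve's payoff = $48.8 − $35.6 = $13.2. All other bidders lose, so their payoff is 0.

Eve $13.2, Paulo $0.0, Wade $0.0, Alice $0.0, Georgia $0.0.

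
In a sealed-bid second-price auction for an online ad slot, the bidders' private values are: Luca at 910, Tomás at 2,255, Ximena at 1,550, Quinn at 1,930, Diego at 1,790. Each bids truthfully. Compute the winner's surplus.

Ordered from highest: Tomás 2,255, then Quinn 1,930, then Diego 1,790, then Ximena 1,550, then Luca 910.
Tomás wins with the top bid and pays the second-highest, 1,930.
Surplus = 2,255 − 1,930 = 325.

Winner's surplus: 325.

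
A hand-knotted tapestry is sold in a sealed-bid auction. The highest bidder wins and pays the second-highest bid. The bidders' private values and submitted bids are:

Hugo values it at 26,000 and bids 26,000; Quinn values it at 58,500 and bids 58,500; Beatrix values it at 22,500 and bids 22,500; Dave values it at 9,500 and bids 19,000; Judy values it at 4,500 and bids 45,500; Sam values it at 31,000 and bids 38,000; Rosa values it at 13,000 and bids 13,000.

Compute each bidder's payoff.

Ranking the bids: Quinn 58,500 > Judy 45,500 > Sam 38,000 > Hugo 26,000 > Beatrix 22,500 > Dave 19,000 > Rosa 13,000.
Quinn has the top bid and wins; the price is the second-highest bid, 45,500.
Quinn's payoff = 58,500 − 45,500 = 13,000. All other bidders lose, so their payoff is 0.

Hugo 0, Quinn 13,000, Beatrix 0, Dave 0, Judy 0, Sam 0, Rosa 0.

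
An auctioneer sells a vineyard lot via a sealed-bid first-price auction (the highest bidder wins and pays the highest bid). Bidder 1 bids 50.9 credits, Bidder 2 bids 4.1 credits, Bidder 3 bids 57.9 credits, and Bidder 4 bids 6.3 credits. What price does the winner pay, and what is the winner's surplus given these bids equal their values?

Sorted high to low: Bidder 3 57.9 credits > Bidder 1 50.9 credits > Bidder 4 6.3 credits > Bidder 2 4.1 credits.
Bidder 3 is the highest bidder, so Bidder 3 wins.
Under the first-price rule, the price is the highest bid: 57.9 credits.
Surplus = 57.9 credits − 57.9 credits = 0.0 credits.

The winner pays 57.9 credits for a surplus of 0.0 credits.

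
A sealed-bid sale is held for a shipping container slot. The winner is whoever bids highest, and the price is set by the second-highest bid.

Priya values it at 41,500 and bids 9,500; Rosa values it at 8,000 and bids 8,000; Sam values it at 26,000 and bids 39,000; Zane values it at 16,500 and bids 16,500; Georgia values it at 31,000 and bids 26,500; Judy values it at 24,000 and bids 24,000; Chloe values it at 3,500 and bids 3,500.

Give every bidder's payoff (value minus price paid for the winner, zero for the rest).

Bids in descending order: Sam 39,000, then Georgia 26,500, then Judy 24,000, then Zane 16,500, then Priya 9,500, then Rosa 8,000, then Chloe 3,500.
Sam has the top bid and wins; the price is the second-highest bid, 26,500.
Sam's payoff = 26,000 − 26,500 = -500. All other bidders lose, so their payoff is 0.

Priya 0, Rosa 0, Sam -500, Zane 0, Georgia 0, Judy 0, Chloe 0.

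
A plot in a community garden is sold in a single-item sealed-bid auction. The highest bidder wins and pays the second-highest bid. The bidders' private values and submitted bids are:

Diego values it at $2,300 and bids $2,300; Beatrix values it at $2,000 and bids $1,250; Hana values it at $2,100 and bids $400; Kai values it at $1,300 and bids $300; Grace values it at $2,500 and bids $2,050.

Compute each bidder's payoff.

Diego $250, Beatrix $0, Hana $0, Kai $0, Grace $0.

Sorted high to low: Diego $2,300; Grace $2,050; Beatrix $1,250; Hana $400; Kai $300.
Diego has the top bid and wins; the price is the second-highest bid, $2,050.
Diego's payoff = $2,300 − $2,050 = $250. All other bidders lose, so their payoff is 0.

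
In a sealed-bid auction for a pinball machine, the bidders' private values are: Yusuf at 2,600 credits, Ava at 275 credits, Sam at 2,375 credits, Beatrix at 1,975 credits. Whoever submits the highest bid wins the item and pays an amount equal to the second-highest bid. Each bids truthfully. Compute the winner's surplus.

Winner's surplus: 225 credits.

Bids in descending order: Yusuf 2,600 credits, then Sam 2,375 credits, then Beatrix 1,975 credits, then Ava 275 credits.
Yusuf wins with the top bid and pays the second-highest, 2,375 credits.
Surplus = 2,600 credits − 2,375 credits = 225 credits.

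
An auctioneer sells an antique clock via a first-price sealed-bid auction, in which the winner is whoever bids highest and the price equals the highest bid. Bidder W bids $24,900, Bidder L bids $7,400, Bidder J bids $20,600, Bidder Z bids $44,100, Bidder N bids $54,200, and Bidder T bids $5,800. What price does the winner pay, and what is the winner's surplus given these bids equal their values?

The winner pays $54,200 for a surplus of $0.

Ranking the bids: Bidder N $54,200; Bidder Z $44,100; Bidder W $24,900; Bidder J $20,600; Bidder L $7,400; Bidder T $5,800.
Bidder N is the highest bidder, so Bidder N wins.
Under the first-price rule, the price is the highest bid: $54,200.
Surplus = $54,200 − $54,200 = $0.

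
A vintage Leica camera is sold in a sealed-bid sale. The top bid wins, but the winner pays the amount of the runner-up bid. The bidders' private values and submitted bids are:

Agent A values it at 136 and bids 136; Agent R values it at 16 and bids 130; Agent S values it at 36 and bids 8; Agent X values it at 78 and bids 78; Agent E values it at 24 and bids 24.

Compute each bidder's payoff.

Ordered from highest: Agent A 136; Agent R 130; Agent X 78; Agent E 24; Agent S 8.
Agent A has the top bid and wins; the price is the second-highest bid, 130.
Agent A's payoff = 136 − 130 = 6. All other bidders lose, so their payoff is 0.

Agent A 6, Agent R 0, Agent S 0, Agent X 0, Agent E 0.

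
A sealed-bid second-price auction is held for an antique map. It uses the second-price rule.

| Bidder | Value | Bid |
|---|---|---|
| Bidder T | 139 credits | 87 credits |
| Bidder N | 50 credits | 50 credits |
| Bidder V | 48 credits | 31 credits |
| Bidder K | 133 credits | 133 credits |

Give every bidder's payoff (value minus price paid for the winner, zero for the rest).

Bidder T 0 credits, Bidder N 0 credits, Bidder V 0 credits, Bidder K 46 credits.

Bids in descending order: Bidder K 133 credits, then Bidder T 87 credits, then Bidder N 50 credits, then Bidder V 31 credits.
Bidder K has the top bid and wins; the price is the second-highest bid, 87 credits.
Bidder K's payoff = 133 credits − 87 credits = 46 credits. All other bidders lose, so their payoff is 0.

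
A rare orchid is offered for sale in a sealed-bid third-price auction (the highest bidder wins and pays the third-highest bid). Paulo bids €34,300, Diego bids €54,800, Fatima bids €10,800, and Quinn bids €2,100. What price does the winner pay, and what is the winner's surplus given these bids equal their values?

Bids in descending order: Diego €54,800; Paulo €34,300; Fatima €10,800; Quinn €2,100.
Diego is the highest bidder, so Diego wins.
Under the third-price rule, the price is the third-highest bid: €10,800.
Surplus = €54,800 − €10,800 = €44,000.

Price €10,800; surplus €44,000.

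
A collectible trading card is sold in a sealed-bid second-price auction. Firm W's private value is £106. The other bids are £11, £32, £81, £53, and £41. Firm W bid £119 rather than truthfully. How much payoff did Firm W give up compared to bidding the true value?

Payoff forgone: £0.

The highest competing bid is £81.
Bidding truthfully at £106: Firm W has the top bid, wins, and pays the second-highest bid £81. Payoff = £106 − £81 = £25.
Bidding £119: Firm W has the top bid, wins, and pays the second-highest bid £81. Payoff = £106 − £81 = £25.
Regret = truthful payoff − actual payoff = £25 − £25 = £0.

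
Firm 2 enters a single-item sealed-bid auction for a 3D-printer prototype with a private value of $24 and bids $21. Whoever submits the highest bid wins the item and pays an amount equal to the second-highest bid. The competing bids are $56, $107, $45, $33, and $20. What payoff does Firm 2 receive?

Highest competing bid: $107.
Firm 2's bid $21 is not the highest, so Firm 2 loses, pays nothing, and earns zero payoff.

$0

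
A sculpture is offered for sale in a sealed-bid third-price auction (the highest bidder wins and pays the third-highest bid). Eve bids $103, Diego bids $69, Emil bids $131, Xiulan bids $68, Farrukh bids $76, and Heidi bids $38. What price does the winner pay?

The winner pays $76.

Bids in descending order: Emil $131; Eve $103; Farrukh $76; Diego $69; Xiulan $68; Heidi $38.
Emil is the highest bidder, so Emil wins.
Under the third-price rule, the price is the third-highest bid: $76.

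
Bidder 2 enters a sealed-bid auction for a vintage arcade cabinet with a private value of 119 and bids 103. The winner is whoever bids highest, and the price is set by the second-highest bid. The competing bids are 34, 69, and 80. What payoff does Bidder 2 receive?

Highest competing bid: 80.
Bidder 2's bid 103 is the highest overall, so Bidder 2 wins and pays the second-highest bid, 80.
Payoff = value − price = 119 − 80 = 39.

Payoff = 39.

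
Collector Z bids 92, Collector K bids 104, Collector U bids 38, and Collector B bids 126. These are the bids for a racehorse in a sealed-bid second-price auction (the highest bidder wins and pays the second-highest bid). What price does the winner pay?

Bids in descending order: Collector B 126; Collector K 104; Collector Z 92; Collector U 38.
Collector B is the highest bidder, so Collector B wins.
Under the second-price rule, the price is the second-highest bid: 104.

Price paid: 104.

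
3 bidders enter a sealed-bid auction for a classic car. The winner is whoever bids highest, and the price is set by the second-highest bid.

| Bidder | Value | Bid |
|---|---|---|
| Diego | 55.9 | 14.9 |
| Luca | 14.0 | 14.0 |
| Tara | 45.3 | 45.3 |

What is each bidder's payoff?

Bids in descending order: Tara 45.3 > Diego 14.9 > Luca 14.0.
Tara has the top bid and wins; the price is the second-highest bid, 14.9.
Tara's payoff = 45.3 − 14.9 = 30.4. All other bidders lose, so their payoff is 0.

Payoffs: Diego 0.0, Luca 0.0, Tara 30.4.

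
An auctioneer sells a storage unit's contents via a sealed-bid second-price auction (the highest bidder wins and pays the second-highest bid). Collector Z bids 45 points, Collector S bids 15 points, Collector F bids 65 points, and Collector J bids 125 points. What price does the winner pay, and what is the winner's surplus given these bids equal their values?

Ranking the bids: Collector J 125 points, then Collector F 65 points, then Collector Z 45 points, then Collector S 15 points.
Collector J is the highest bidder, so Collector J wins.
Under the second-price rule, the price is the second-highest bid: 65 points.
Surplus = 125 points − 65 points = 60 points.

The winner pays 65 points for a surplus of 60 points.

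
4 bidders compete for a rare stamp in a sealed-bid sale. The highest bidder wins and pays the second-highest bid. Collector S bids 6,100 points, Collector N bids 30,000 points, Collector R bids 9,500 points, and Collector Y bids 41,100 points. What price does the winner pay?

The winner pays 30,000 points.

Bids in descending order: Collector Y 41,100 points; Collector N 30,000 points; Collector R 9,500 points; Collector S 6,100 points.
Collector Y has the highest bid, so Collector Y wins.
The second-highest bid is 30,000 points, so that is what Collector Y pays.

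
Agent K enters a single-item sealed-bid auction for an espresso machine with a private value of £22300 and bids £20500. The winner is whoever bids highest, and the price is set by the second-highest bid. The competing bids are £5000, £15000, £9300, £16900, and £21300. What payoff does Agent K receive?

Highest competing bid: £21300.
Agent K's bid £20500 is not the highest, so Agent K loses, pays nothing, and earns zero payoff.

Agent K's payoff: £0.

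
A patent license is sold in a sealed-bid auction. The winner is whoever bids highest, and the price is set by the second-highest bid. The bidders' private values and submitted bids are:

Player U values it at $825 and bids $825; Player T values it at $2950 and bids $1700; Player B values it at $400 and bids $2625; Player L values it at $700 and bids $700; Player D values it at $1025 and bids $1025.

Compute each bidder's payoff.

Bids in descending order: Player B $2625 > Player T $1700 > Player D $1025 > Player U $825 > Player L $700.
Player B has the top bid and wins; the price is the second-highest bid, $1700.
Player B's payoff = $400 − $1700 = -$1300. All other bidders lose, so their payoff is 0.

Payoffs: Player U $0, Player T $0, Player B -$1300, Player L $0, Player D $0.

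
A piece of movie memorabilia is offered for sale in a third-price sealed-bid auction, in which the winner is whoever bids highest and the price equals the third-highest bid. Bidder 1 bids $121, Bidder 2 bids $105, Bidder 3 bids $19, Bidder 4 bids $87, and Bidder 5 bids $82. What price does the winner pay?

The winner pays $87.

Ordered from highest: Bidder 1 $121; Bidder 2 $105; Bidder 4 $87; Bidder 5 $82; Bidder 3 $19.
Bidder 1 is the highest bidder, so Bidder 1 wins.
Under the third-price rule, the price is the third-highest bid: $87.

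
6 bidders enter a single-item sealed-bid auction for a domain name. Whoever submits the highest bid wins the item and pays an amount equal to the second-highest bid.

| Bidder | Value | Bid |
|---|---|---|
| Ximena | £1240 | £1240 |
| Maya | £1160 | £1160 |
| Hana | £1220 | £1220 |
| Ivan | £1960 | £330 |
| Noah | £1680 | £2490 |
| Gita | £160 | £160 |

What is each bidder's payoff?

Bids in descending order: Noah £2490, then Ximena £1240, then Hana £1220, then Maya £1160, then Ivan £330, then Gita £160.
Noah has the top bid and wins; the price is the second-highest bid, £1240.
Noah's payoff = £1680 − £1240 = £440. All other bidders lose, so their payoff is 0.

Ximena £0, Maya £0, Hana £0, Ivan £0, Noah £440, Gita £0.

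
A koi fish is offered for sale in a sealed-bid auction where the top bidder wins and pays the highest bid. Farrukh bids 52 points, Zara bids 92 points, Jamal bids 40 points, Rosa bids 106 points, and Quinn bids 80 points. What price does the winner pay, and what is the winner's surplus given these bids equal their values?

Ordered from highest: Rosa 106 points > Zara 92 points > Quinn 80 points > Farrukh 52 points > Jamal 40 points.
Rosa is the highest bidder, so Rosa wins.
Under the first-price rule, the price is the highest bid: 106 points.
Surplus = 106 points − 106 points = 0 points.

Price 106 points; surplus 0 points.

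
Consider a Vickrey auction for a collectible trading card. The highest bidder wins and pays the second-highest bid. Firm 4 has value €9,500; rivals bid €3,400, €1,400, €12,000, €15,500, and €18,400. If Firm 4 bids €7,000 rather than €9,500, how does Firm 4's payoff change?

The highest competing bid is €18,400.
Bidding truthfully at €9,500: the top bid is €18,400 (a rival), so Firm 4 loses. Payoff = €0.
Bidding €7,000: the top bid is €18,400 (a rival), so Firm 4 loses. Payoff = €0.
Change = €0 − €0 = €0.

Change in payoff: €0.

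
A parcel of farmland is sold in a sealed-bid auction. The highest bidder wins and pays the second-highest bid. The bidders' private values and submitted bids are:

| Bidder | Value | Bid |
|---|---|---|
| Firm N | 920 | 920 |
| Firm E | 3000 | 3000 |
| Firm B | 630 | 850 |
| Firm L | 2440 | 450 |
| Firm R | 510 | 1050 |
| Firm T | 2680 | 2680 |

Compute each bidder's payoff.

Sorted high to low: Firm E 3000; Firm T 2680; Firm R 1050; Firm N 920; Firm B 850; Firm L 450.
Firm E has the top bid and wins; the price is the second-highest bid, 2680.
Firm E's payoff = 3000 − 2680 = 320. All other bidders lose, so their payoff is 0.

Firm N 0, Firm E 320, Firm B 0, Firm L 0, Firm R 0, Firm T 0.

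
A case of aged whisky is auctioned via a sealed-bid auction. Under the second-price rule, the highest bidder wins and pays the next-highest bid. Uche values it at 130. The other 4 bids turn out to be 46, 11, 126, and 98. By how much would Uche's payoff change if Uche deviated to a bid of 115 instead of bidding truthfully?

The highest competing bid is 126.
Bidding truthfully at 130: Uche has the top bid, wins, and pays the second-highest bid 126. Payoff = 130 − 126 = 4.
Bidding 115: the top bid is 126 (a rival), so Uche loses. Payoff = 0.
Change = 0 − 4 = -4.

Payoff change: -4.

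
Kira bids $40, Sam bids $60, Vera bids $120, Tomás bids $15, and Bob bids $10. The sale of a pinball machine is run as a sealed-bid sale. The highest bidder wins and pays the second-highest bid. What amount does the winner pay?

Bids in descending order: Vera $120, then Sam $60, then Kira $40, then Tomás $15, then Bob $10.
Vera has the highest bid, so Vera wins.
The second-highest bid is $60, so that is what Vera pays.

Price paid: $60.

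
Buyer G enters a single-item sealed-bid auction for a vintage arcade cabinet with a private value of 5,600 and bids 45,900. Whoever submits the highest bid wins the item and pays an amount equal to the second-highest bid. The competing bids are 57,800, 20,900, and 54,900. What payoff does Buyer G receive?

Highest competing bid: 57,800.
Buyer G's bid 45,900 is not the highest, so Buyer G loses, pays nothing, and earns zero payoff.

0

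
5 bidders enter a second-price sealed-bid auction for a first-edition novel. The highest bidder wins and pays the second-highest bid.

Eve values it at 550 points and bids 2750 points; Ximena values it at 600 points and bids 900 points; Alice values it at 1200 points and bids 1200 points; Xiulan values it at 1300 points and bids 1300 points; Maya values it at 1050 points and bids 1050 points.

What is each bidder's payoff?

Eve -750 points, Ximena 0 points, Alice 0 points, Xiulan 0 points, Maya 0 points.

Ordered from highest: Eve 2750 points > Xiulan 1300 points > Alice 1200 points > Maya 1050 points > Ximena 900 points.
Eve has the top bid and wins; the price is the second-highest bid, 1300 points.
Eve's payoff = 550 points − 1300 points = -750 points. All other bidders lose, so their payoff is 0.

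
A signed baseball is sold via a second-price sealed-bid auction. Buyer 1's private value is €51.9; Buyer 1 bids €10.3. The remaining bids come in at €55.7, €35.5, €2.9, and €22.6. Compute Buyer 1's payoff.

Highest competing bid: €55.7.
Buyer 1's bid €10.3 is not the highest, so Buyer 1 loses, pays nothing, and earns zero payoff.

€0.0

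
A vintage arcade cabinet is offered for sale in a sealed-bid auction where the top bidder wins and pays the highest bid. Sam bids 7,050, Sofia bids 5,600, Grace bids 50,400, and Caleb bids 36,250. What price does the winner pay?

Price paid: 50,400.

Ordered from highest: Grace 50,400; Caleb 36,250; Sam 7,050; Sofia 5,600.
Grace is the highest bidder, so Grace wins.
Under the first-price rule, the price is the highest bid: 50,400.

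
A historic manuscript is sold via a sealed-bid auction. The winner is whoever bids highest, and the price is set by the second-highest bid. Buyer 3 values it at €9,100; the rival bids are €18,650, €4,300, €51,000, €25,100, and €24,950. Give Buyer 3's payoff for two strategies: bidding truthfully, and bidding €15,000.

Truthful: €0; alternative: €0.

The highest competing bid is €51,000.
Bidding truthfully at €9,100: the top bid is €51,000 (a rival), so Buyer 3 loses. Payoff = €0.
Bidding €15,000: the top bid is €51,000 (a rival), so Buyer 3 loses. Payoff = €0.
The bid only affects whether you win, not the price — here both bids land on the same side of the top rival bid, so the deviation is payoff-neutral.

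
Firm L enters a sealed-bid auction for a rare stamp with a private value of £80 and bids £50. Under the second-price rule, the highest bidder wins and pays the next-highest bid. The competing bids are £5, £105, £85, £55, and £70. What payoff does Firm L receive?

Firm L's payoff: £0.

Highest competing bid: £105.
Firm L's bid £50 is not the highest, so Firm L loses, pays nothing, and earns zero payoff.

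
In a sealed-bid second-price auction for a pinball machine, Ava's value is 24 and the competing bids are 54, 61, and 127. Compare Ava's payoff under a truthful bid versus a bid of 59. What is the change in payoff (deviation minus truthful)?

Payoff change: 0.

The highest competing bid is 127.
Bidding truthfully at 24: the top bid is 127 (a rival), so Ava loses. Payoff = 0.
Bidding 59: the top bid is 127 (a rival), so Ava loses. Payoff = 0.
Change = 0 − 0 = 0.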